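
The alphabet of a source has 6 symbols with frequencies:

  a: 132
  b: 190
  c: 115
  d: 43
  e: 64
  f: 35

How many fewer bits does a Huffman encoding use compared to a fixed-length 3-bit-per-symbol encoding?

359

Fixed-length: 3 bits × 579 symbols = 1737 bits.
Huffman merges:
merge f(35) and d(43): 78
merge e(64) and 78: 142
merge c(115) and a(132): 247
merge 142 and b(190): 332
merge 247 and 332: 579
Huffman total = 78 + 142 + 247 + 332 + 579 = 1378 bits.
Saving = 1737 − 1378 = 359 bits.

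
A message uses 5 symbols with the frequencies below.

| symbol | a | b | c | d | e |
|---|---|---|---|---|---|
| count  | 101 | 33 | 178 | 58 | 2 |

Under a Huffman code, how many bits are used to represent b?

Huffman merges, smallest pair first:
merge e(2) and b(33): 35
merge 35 and d(58): 93
merge 93 and a(101): 194
merge c(178) and 194: 372
The subtree containing b is merged 4 times, so code length = 4.

4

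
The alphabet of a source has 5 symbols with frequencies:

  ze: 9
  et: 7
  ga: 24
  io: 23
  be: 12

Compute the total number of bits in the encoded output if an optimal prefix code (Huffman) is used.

166

Greedily combine the two least-frequent nodes:
et(7) + ze(9) → 16
be(12) + 16 → 28
io(23) + ga(24) → 47
28 + 47 → 75
Total encoded bits = sum of merged weights = 16 + 28 + 47 + 75 = 166.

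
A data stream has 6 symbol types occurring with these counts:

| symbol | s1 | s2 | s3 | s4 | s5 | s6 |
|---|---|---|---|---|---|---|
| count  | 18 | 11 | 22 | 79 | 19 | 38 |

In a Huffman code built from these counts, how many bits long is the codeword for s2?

Repeatedly merge the two smallest:
s2(11) + s1(18) → 29
s5(19) + s3(22) → 41
29 + s6(38) → 67
41 + 67 → 108
s4(79) + 108 → 187
s2 sits 4 levels below the root, so its codeword is 4 bits.

4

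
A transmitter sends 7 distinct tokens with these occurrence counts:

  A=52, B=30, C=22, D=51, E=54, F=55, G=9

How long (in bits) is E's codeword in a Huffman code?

Repeatedly merge the two smallest:
merge G(9) and C(22): 31
merge B(30) and 31: 61
merge D(51) and A(52): 103
merge E(54) and F(55): 109
merge 61 and 103: 164
merge 109 and 164: 273
The subtree containing E is merged 2 times, so code length = 2.

2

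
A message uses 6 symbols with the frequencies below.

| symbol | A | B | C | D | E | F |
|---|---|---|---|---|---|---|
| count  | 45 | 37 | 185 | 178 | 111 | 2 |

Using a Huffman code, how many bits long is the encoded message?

Merge the two smallest weights repeatedly:
merge F(2) and B(37): 39
merge 39 and A(45): 84
merge 84 and E(111): 195
merge D(178) and C(185): 363
merge 195 and 363: 558
The encoded length is the sum of every internal node's weight: 39 + 84 + 195 + 363 + 558 = 1239 bits.

1239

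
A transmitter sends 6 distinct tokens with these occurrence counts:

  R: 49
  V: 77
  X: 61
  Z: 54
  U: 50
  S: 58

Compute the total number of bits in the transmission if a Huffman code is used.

909

Greedily combine the two least-frequent nodes:
combine R(49), U(50) → 99
combine Z(54), S(58) → 112
combine X(61), V(77) → 138
combine 99, 112 → 211
combine 138, 211 → 349
Total encoded bits = sum of merged weights = 99 + 112 + 138 + 211 + 349 = 909.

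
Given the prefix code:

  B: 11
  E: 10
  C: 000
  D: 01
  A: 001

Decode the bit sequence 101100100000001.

Read left to right; each codeword is recognised as soon as it completes (prefix code):
  10→E | 11→B | 001→A | 000→C | 000→C | 01→D
Decoded message: EBACCD

EBACCD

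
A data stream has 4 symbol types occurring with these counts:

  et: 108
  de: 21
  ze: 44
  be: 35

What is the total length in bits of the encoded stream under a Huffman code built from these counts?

364

Build the Huffman tree bottom-up:
merge de(21) and be(35): 56
merge ze(44) and 56: 100
merge 100 and et(108): 208
The encoded length is the sum of every internal node's weight: 56 + 100 + 208 = 364 bits.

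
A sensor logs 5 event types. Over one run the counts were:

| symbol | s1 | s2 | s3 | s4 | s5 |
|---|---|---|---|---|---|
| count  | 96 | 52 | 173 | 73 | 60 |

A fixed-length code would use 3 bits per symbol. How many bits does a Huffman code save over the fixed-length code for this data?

346

Fixed-length: 3 bits × 454 symbols = 1362 bits.
Huffman merges:
merge s2(52) and s5(60): 112
merge s4(73) and s1(96): 169
merge 112 and 169: 281
merge s3(173) and 281: 454
Huffman total = 112 + 169 + 281 + 454 = 1016 bits.
Saving = 1362 − 1016 = 346 bits.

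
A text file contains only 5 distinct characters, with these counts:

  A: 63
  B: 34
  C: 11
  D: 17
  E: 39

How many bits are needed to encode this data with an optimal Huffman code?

Greedily combine the two least-frequent nodes:
combine C(11), D(17) → 28
combine 28, B(34) → 62
combine E(39), 62 → 101
combine A(63), 101 → 164
The encoded length is the sum of every internal node's weight: 28 + 62 + 101 + 164 = 355 bits.

355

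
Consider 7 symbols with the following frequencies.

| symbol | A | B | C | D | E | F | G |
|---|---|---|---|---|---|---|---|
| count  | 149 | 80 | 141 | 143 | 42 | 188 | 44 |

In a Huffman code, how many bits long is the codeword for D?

Huffman merges, smallest pair first:
combine E(42), G(44) → 86
combine B(80), 86 → 166
combine C(141), D(143) → 284
combine A(149), 166 → 315
combine F(188), 284 → 472
combine 315, 472 → 787
D's leaf is at depth 3, giving a 3-bit codeword.

3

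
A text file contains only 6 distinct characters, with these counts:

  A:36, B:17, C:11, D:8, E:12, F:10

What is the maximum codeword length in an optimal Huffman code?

4

Merge the two lowest-weight nodes at each step:
D(8) + F(10) → 18
C(11) + E(12) → 23
B(17) + 18 → 35
23 + 35 → 58
A(36) + 58 → 94
Maximum depth reached is 4.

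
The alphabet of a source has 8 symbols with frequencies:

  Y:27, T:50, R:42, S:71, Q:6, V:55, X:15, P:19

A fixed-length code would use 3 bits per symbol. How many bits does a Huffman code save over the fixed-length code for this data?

65

Fixed-length: 3 bits × 285 symbols = 855 bits.
Huffman merges:
merge Q(6) and X(15): 21
merge P(19) and 21: 40
merge Y(27) and 40: 67
merge R(42) and T(50): 92
merge V(55) and 67: 122
merge S(71) and 92: 163
merge 122 and 163: 285
Huffman total = 21 + 40 + 67 + 92 + 122 + 163 + 285 = 790 bits.
Saving = 855 − 790 = 65 bits.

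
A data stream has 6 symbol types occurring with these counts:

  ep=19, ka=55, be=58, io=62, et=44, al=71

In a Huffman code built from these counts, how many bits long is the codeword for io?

2

Repeatedly merge the two smallest:
combine ep(19), et(44) → 63
combine ka(55), be(58) → 113
combine io(62), 63 → 125
combine al(71), 113 → 184
combine 125, 184 → 309
io sits 2 levels below the root, so its codeword is 2 bits.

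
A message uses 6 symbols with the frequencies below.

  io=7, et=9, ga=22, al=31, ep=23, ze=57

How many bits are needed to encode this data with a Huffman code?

349

Build the Huffman tree bottom-up:
io(7) + et(9) → 16
16 + ga(22) → 38
ep(23) + al(31) → 54
38 + 54 → 92
ze(57) + 92 → 149
Total encoded bits = sum of merged weights = 16 + 38 + 54 + 92 + 149 = 349.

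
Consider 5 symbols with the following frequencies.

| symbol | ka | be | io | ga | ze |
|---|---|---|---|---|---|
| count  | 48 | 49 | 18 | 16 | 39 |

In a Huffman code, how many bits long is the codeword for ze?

Huffman merges, smallest pair first:
merge ga(16) and io(18): 34
merge 34 and ze(39): 73
merge ka(48) and be(49): 97
merge 73 and 97: 170
The subtree containing ze is merged 2 times, so code length = 2.

2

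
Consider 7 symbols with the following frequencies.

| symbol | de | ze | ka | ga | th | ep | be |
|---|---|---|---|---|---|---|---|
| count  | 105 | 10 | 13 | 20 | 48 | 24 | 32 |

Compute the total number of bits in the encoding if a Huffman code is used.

612

Greedily combine the two least-frequent nodes:
combine ze(10), ka(13) → 23
combine ga(20), 23 → 43
combine ep(24), be(32) → 56
combine 43, th(48) → 91
combine 56, 91 → 147
combine de(105), 147 → 252
Each symbol's bit-cost is frequency × depth; summing gives 612 bits (equivalently 23 + 43 + 56 + 91 + 147 + 252).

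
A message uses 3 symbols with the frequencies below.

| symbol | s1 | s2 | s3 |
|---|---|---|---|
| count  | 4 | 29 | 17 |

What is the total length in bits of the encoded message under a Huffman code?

Greedily combine the two least-frequent nodes:
combine s1(4), s3(17) → 21
combine 21, s2(29) → 50
The encoded length is the sum of every internal node's weight: 21 + 50 = 71 bits.

71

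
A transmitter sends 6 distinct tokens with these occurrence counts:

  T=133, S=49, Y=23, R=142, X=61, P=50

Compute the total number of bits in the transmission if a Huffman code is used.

1099

Merge the two smallest weights repeatedly:
combine Y(23), S(49) → 72
combine P(50), X(61) → 111
combine 72, 111 → 183
combine T(133), R(142) → 275
combine 183, 275 → 458
The encoded length is the sum of every internal node's weight: 72 + 111 + 183 + 275 + 458 = 1099 bits.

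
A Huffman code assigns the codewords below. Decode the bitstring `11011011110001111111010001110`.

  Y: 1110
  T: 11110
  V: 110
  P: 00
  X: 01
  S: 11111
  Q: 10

Read left to right; each codeword is recognised as soon as it completes (prefix code):
  110→V | 110→V | 11110→T | 00→P | 11111→S | 110→V | 10→Q | 00→P | 1110→Y
Decoded message: VVTPSVQPY

VVTPSVQPY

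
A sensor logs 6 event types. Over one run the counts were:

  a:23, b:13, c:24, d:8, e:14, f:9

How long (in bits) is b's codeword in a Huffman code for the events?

3

Repeatedly merge the two smallest:
merge d(8) and f(9): 17
merge b(13) and e(14): 27
merge 17 and a(23): 40
merge c(24) and 27: 51
merge 40 and 51: 91
b sits 3 levels below the root, so its codeword is 3 bits.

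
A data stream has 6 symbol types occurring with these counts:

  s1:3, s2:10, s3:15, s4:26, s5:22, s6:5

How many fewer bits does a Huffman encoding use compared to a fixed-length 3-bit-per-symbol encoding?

55

Fixed-length: 3 bits × 81 symbols = 243 bits.
Huffman merges:
merge s1(3) and s6(5): 8
merge 8 and s2(10): 18
merge s3(15) and 18: 33
merge s5(22) and s4(26): 48
merge 33 and 48: 81
Huffman total = 8 + 18 + 33 + 48 + 81 = 188 bits.
Saving = 243 − 188 = 55 bits.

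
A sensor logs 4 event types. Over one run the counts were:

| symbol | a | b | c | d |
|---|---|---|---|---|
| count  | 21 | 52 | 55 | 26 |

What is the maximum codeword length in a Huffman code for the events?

3

Merge the two lowest-weight nodes at each step:
merge a(21) and d(26): 47
merge 47 and b(52): 99
merge c(55) and 99: 154
The rarest symbols sit at the bottom; the longest codeword is 3 bits.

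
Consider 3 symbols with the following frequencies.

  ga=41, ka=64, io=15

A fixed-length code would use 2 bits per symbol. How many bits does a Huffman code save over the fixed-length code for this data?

Fixed-length: 2 bits × 120 symbols = 240 bits.
Huffman merges:
merge io(15) and ga(41): 56
merge 56 and ka(64): 120
Huffman total = 56 + 120 = 176 bits.
Saving = 240 − 176 = 64 bits.

64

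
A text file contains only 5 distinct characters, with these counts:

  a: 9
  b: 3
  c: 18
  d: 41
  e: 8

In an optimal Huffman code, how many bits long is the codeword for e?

4

Build the tree from the bottom:
combine b(3), e(8) → 11
combine a(9), 11 → 20
combine c(18), 20 → 38
combine 38, d(41) → 79
The subtree containing e is merged 4 times, so code length = 4.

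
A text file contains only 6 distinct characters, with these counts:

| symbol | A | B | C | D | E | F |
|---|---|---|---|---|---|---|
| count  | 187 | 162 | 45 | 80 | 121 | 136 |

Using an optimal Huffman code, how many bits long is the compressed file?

1833

Greedily combine the two least-frequent nodes:
merge C(45) and D(80): 125
merge E(121) and 125: 246
merge F(136) and B(162): 298
merge A(187) and 246: 433
merge 298 and 433: 731
The encoded length is the sum of every internal node's weight: 125 + 246 + 298 + 433 + 731 = 1833 bits.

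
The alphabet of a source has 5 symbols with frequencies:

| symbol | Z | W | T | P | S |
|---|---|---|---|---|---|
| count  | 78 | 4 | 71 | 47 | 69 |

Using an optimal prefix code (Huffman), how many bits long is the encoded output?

Merge the two smallest weights repeatedly:
merge W(4) and P(47): 51
merge 51 and S(69): 120
merge T(71) and Z(78): 149
merge 120 and 149: 269
Each symbol's bit-cost is frequency × depth; summing gives 589 bits (equivalently 51 + 120 + 149 + 269).

589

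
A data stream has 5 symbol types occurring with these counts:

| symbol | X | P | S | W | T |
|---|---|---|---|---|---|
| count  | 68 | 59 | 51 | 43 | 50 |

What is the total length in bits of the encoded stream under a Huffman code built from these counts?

Greedily combine the two least-frequent nodes:
merge W(43) and T(50): 93
merge S(51) and P(59): 110
merge X(68) and 93: 161
merge 110 and 161: 271
Total encoded bits = sum of merged weights = 93 + 110 + 161 + 271 = 635.

635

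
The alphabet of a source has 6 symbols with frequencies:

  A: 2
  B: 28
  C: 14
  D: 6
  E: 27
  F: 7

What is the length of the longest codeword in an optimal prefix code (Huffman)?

Merge the two lowest-weight nodes at each step:
merge A(2) and D(6): 8
merge F(7) and 8: 15
merge C(14) and 15: 29
merge E(27) and B(28): 55
merge 29 and 55: 84
The rarest symbols sit at the bottom; the longest codeword is 4 bits.

4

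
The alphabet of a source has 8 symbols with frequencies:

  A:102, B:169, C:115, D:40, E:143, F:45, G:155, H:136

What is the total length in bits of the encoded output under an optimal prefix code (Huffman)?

2631

Merge the two smallest weights repeatedly:
merge D(40) and F(45): 85
merge 85 and A(102): 187
merge C(115) and H(136): 251
merge E(143) and G(155): 298
merge B(169) and 187: 356
merge 251 and 298: 549
merge 356 and 549: 905
Each symbol's bit-cost is frequency × depth; summing gives 2631 bits (equivalently 85 + 187 + 251 + 298 + 356 + 549 + 905).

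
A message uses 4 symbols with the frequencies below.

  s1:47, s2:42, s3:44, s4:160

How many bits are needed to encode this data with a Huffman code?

512

Merge the two smallest weights repeatedly:
merge s2(42) and s3(44): 86
merge s1(47) and 86: 133
merge 133 and s4(160): 293
Each symbol's bit-cost is frequency × depth; summing gives 512 bits (equivalently 86 + 133 + 293).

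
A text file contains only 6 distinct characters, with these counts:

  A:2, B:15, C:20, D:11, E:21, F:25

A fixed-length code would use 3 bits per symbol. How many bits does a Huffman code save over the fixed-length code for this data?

Fixed-length: 3 bits × 94 symbols = 282 bits.
Huffman merges:
A(2) + D(11) → 13
13 + B(15) → 28
C(20) + E(21) → 41
F(25) + 28 → 53
41 + 53 → 94
Huffman total = 13 + 28 + 41 + 53 + 94 = 229 bits.
Saving = 282 − 229 = 53 bits.

53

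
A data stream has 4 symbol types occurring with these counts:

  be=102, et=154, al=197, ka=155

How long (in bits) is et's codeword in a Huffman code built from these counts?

Build the tree from the bottom:
merge be(102) and et(154): 256
merge ka(155) and al(197): 352
merge 256 and 352: 608
et sits 2 levels below the root, so its codeword is 2 bits.

2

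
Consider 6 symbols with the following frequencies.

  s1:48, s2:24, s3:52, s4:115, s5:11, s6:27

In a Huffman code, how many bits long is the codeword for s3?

3

Huffman merges, smallest pair first:
merge s5(11) and s2(24): 35
merge s6(27) and 35: 62
merge s1(48) and s3(52): 100
merge 62 and 100: 162
merge s4(115) and 162: 277
s3's leaf is at depth 3, giving a 3-bit codeword.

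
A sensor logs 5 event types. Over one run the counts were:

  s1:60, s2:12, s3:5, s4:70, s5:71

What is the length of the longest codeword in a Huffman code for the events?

Merge the two lowest-weight nodes at each step:
merge s3(5) and s2(12): 17
merge 17 and s1(60): 77
merge s4(70) and s5(71): 141
merge 77 and 141: 218
The first pair merged (s3, s2) ends up deepest, at depth 3.

3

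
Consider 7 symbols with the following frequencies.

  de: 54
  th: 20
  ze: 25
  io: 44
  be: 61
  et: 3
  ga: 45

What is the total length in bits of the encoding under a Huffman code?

Greedily combine the two least-frequent nodes:
et(3) + th(20) → 23
23 + ze(25) → 48
io(44) + ga(45) → 89
48 + de(54) → 102
be(61) + 89 → 150
102 + 150 → 252
The encoded length is the sum of every internal node's weight: 23 + 48 + 89 + 102 + 150 + 252 = 664 bits.

664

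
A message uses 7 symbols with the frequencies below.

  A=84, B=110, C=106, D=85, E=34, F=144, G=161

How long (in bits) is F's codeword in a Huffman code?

Build the tree from the bottom:
merge E(34) and A(84): 118
merge D(85) and C(106): 191
merge B(110) and 118: 228
merge F(144) and G(161): 305
merge 191 and 228: 419
merge 305 and 419: 724
F's leaf is at depth 2, giving a 2-bit codeword.

2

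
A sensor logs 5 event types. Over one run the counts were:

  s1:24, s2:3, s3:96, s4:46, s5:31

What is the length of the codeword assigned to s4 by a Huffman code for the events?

2

Repeatedly merge the two smallest:
combine s2(3), s1(24) → 27
combine 27, s5(31) → 58
combine s4(46), 58 → 104
combine s3(96), 104 → 200
The subtree containing s4 is merged 2 times, so code length = 2.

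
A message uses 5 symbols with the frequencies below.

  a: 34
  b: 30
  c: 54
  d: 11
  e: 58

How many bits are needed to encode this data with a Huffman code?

415

Merge the two smallest weights repeatedly:
d(11) + b(30) → 41
a(34) + 41 → 75
c(54) + e(58) → 112
75 + 112 → 187
Each symbol's bit-cost is frequency × depth; summing gives 415 bits (equivalently 41 + 75 + 112 + 187).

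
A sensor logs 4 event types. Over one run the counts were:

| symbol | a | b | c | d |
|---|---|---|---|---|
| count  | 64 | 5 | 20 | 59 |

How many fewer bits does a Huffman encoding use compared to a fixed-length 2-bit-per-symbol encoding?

39

Fixed-length: 2 bits × 148 symbols = 296 bits.
Huffman merges:
merge b(5) and c(20): 25
merge 25 and d(59): 84
merge a(64) and 84: 148
Huffman total = 25 + 84 + 148 = 257 bits.
Saving = 296 − 257 = 39 bits.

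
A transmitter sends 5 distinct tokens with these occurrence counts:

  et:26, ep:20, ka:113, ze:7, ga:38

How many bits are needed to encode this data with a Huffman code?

375

Merge the two smallest weights repeatedly:
merge ze(7) and ep(20): 27
merge et(26) and 27: 53
merge ga(38) and 53: 91
merge 91 and ka(113): 204
The encoded length is the sum of every internal node's weight: 27 + 53 + 91 + 204 = 375 bits.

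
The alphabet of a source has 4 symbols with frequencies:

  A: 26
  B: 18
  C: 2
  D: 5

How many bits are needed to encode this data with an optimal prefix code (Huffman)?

83

Build the Huffman tree bottom-up:
C(2) + D(5) → 7
7 + B(18) → 25
25 + A(26) → 51
Each symbol's bit-cost is frequency × depth; summing gives 83 bits (equivalently 7 + 25 + 51).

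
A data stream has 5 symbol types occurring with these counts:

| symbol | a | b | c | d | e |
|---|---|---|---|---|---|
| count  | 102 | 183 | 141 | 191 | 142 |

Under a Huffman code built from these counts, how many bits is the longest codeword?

Merge the two lowest-weight nodes at each step:
merge a(102) and c(141): 243
merge e(142) and b(183): 325
merge d(191) and 243: 434
merge 325 and 434: 759
Maximum depth reached is 3.

3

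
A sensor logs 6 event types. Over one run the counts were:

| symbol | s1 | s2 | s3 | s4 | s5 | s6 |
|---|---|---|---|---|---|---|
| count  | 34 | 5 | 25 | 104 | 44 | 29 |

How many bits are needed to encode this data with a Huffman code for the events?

545

Greedily combine the two least-frequent nodes:
merge s2(5) and s3(25): 30
merge s6(29) and 30: 59
merge s1(34) and s5(44): 78
merge 59 and 78: 137
merge s4(104) and 137: 241
The encoded length is the sum of every internal node's weight: 30 + 59 + 78 + 137 + 241 = 545 bits.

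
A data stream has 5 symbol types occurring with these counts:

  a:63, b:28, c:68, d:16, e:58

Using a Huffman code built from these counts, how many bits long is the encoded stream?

510

Merge the two smallest weights repeatedly:
merge d(16) and b(28): 44
merge 44 and e(58): 102
merge a(63) and c(68): 131
merge 102 and 131: 233
Each symbol's bit-cost is frequency × depth; summing gives 510 bits (equivalently 44 + 102 + 131 + 233).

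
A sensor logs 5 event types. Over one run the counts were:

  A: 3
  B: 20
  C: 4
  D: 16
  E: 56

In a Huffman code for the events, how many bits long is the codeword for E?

1

Build the tree from the bottom:
combine A(3), C(4) → 7
combine 7, D(16) → 23
combine B(20), 23 → 43
combine 43, E(56) → 99
E is merged only at the final step, so code length = 1.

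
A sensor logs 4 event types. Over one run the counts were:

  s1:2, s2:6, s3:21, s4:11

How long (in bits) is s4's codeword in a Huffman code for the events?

2

Huffman merges, smallest pair first:
s1(2) + s2(6) → 8
8 + s4(11) → 19
19 + s3(21) → 40
The subtree containing s4 is merged 2 times, so code length = 2.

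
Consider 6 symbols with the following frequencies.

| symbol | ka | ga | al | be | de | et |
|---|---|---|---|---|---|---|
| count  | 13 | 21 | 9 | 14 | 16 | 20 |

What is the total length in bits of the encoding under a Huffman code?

Merge the two smallest weights repeatedly:
combine al(9), ka(13) → 22
combine be(14), de(16) → 30
combine et(20), ga(21) → 41
combine 22, 30 → 52
combine 41, 52 → 93
Each symbol's bit-cost is frequency × depth; summing gives 238 bits (equivalently 22 + 30 + 41 + 52 + 93).

238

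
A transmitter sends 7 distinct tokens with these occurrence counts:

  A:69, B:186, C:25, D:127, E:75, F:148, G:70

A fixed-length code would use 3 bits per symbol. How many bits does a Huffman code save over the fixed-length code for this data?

240

Fixed-length: 3 bits × 700 symbols = 2100 bits.
Huffman merges:
C(25) + A(69) → 94
G(70) + E(75) → 145
94 + D(127) → 221
145 + F(148) → 293
B(186) + 221 → 407
293 + 407 → 700
Huffman total = 94 + 145 + 221 + 293 + 407 + 700 = 1860 bits.
Saving = 2100 − 1860 = 240 bits.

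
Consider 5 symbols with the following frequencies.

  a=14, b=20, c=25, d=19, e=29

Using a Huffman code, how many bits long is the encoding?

Merge the two smallest weights repeatedly:
combine a(14), d(19) → 33
combine b(20), c(25) → 45
combine e(29), 33 → 62
combine 45, 62 → 107
Each symbol's bit-cost is frequency × depth; summing gives 247 bits (equivalently 33 + 45 + 62 + 107).

247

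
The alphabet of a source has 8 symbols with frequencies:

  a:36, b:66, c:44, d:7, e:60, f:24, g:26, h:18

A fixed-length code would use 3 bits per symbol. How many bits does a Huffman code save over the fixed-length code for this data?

52

Fixed-length: 3 bits × 281 symbols = 843 bits.
Huffman merges:
merge d(7) and h(18): 25
merge f(24) and 25: 49
merge g(26) and a(36): 62
merge c(44) and 49: 93
merge e(60) and 62: 122
merge b(66) and 93: 159
merge 122 and 159: 281
Huffman total = 25 + 49 + 62 + 93 + 122 + 159 + 281 = 791 bits.
Saving = 843 − 791 = 52 bits.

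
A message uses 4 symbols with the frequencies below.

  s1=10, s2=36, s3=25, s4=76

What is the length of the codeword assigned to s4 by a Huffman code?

Build the tree from the bottom:
s1(10) + s3(25) → 35
35 + s2(36) → 71
71 + s4(76) → 147
s4 is a child of the root — depth 1, so its codeword is a single bit.

1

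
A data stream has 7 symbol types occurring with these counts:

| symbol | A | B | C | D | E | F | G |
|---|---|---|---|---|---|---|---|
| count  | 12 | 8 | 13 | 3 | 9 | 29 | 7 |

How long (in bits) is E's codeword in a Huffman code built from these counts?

3

Huffman merges, smallest pair first:
combine D(3), G(7) → 10
combine B(8), E(9) → 17
combine 10, A(12) → 22
combine C(13), 17 → 30
combine 22, F(29) → 51
combine 30, 51 → 81
The subtree containing E is merged 3 times, so code length = 3.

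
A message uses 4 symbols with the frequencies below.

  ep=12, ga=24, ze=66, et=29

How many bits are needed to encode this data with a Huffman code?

232

Build the Huffman tree bottom-up:
combine ep(12), ga(24) → 36
combine et(29), 36 → 65
combine 65, ze(66) → 131
Each symbol's bit-cost is frequency × depth; summing gives 232 bits (equivalently 36 + 65 + 131).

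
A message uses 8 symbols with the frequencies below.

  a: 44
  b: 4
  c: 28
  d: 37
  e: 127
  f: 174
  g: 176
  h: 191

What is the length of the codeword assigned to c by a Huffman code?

6

Repeatedly merge the two smallest:
merge b(4) and c(28): 32
merge 32 and d(37): 69
merge a(44) and 69: 113
merge 113 and e(127): 240
merge f(174) and g(176): 350
merge h(191) and 240: 431
merge 350 and 431: 781
c sits 6 levels below the root, so its codeword is 6 bits.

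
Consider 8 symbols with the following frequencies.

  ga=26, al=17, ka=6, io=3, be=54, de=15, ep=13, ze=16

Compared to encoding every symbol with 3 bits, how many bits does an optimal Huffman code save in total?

Fixed-length: 3 bits × 150 symbols = 450 bits.
Huffman merges:
io(3) + ka(6) → 9
9 + ep(13) → 22
de(15) + ze(16) → 31
al(17) + 22 → 39
ga(26) + 31 → 57
39 + be(54) → 93
57 + 93 → 150
Huffman total = 9 + 22 + 31 + 39 + 57 + 93 + 150 = 401 bits.
Saving = 450 − 401 = 49 bits.

49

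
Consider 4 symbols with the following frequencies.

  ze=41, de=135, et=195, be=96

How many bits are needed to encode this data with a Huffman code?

Build the Huffman tree bottom-up:
ze(41) + be(96) → 137
de(135) + 137 → 272
et(195) + 272 → 467
Total encoded bits = sum of merged weights = 137 + 272 + 467 = 876.

876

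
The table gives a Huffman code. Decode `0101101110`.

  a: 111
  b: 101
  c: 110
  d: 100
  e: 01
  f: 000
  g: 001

Read left to right; each codeword is recognised as soon as it completes (prefix code):
  01→e | 01→e | 101→b | 110→c
Decoded message: eebc

eebc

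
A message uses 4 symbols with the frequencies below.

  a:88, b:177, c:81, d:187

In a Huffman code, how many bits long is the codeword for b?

2

Huffman merges, smallest pair first:
combine c(81), a(88) → 169
combine 169, b(177) → 346
combine d(187), 346 → 533
The subtree containing b is merged 2 times, so code length = 2.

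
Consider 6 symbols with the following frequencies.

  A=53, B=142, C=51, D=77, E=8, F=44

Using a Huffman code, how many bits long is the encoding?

Merge the two smallest weights repeatedly:
combine E(8), F(44) → 52
combine C(51), 52 → 103
combine A(53), D(77) → 130
combine 103, 130 → 233
combine B(142), 233 → 375
The encoded length is the sum of every internal node's weight: 52 + 103 + 130 + 233 + 375 = 893 bits.

893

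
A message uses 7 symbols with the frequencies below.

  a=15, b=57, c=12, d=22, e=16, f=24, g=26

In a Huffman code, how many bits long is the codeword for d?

Huffman merges, smallest pair first:
combine c(12), a(15) → 27
combine e(16), d(22) → 38
combine f(24), g(26) → 50
combine 27, 38 → 65
combine 50, b(57) → 107
combine 65, 107 → 172
d's leaf is at depth 3, giving a 3-bit codeword.

3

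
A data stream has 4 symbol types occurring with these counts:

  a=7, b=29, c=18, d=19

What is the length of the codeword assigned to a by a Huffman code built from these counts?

Huffman merges, smallest pair first:
a(7) + c(18) → 25
d(19) + 25 → 44
b(29) + 44 → 73
a sits 3 levels below the root, so its codeword is 3 bits.

3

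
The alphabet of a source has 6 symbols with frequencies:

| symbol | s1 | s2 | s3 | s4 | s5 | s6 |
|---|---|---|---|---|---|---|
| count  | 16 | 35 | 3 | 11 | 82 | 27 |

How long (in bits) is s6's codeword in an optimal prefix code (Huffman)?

Build the tree from the bottom:
merge s3(3) and s4(11): 14
merge 14 and s1(16): 30
merge s6(27) and 30: 57
merge s2(35) and 57: 92
merge s5(82) and 92: 174
The subtree containing s6 is merged 3 times, so code length = 3.

3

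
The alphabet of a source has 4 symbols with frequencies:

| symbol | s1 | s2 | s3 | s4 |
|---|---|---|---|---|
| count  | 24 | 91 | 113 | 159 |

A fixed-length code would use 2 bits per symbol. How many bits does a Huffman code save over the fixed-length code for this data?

44

Fixed-length: 2 bits × 387 symbols = 774 bits.
Huffman merges:
merge s1(24) and s2(91): 115
merge s3(113) and 115: 228
merge s4(159) and 228: 387
Huffman total = 115 + 228 + 387 = 730 bits.
Saving = 774 − 730 = 44 bits.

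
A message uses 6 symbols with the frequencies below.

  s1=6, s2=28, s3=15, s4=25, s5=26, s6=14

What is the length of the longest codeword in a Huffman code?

4

Merge the two lowest-weight nodes at each step:
merge s1(6) and s6(14): 20
merge s3(15) and 20: 35
merge s4(25) and s5(26): 51
merge s2(28) and 35: 63
merge 51 and 63: 114
The first pair merged (s1, s6) ends up deepest, at depth 4.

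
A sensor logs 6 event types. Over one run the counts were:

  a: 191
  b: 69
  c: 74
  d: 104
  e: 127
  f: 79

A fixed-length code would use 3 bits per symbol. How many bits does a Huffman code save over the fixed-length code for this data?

Fixed-length: 3 bits × 644 symbols = 1932 bits.
Huffman merges:
combine b(69), c(74) → 143
combine f(79), d(104) → 183
combine e(127), 143 → 270
combine 183, a(191) → 374
combine 270, 374 → 644
Huffman total = 143 + 183 + 270 + 374 + 644 = 1614 bits.
Saving = 1932 − 1614 = 318 bits.

318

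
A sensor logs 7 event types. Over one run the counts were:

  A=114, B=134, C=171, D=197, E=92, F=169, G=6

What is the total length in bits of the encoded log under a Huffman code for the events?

2379

Greedily combine the two least-frequent nodes:
combine G(6), E(92) → 98
combine 98, A(114) → 212
combine B(134), F(169) → 303
combine C(171), D(197) → 368
combine 212, 303 → 515
combine 368, 515 → 883
The encoded length is the sum of every internal node's weight: 98 + 212 + 303 + 368 + 515 + 883 = 2379 bits.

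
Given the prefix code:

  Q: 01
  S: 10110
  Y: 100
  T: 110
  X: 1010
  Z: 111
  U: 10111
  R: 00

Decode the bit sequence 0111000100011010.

QTRYQX

Read left to right; each codeword is recognised as soon as it completes (prefix code):
  01→Q | 110→T | 00→R | 100→Y | 01→Q | 1010→X
Decoded message: QTRYQX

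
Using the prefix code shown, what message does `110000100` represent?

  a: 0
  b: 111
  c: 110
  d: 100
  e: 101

Read left to right; each codeword is recognised as soon as it completes (prefix code):
  110→c | 0→a | 0→a | 0→a | 100→d
Decoded message: caaad

caaad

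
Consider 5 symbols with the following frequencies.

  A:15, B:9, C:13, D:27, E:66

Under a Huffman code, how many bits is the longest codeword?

4

Merge the two lowest-weight nodes at each step:
B(9) + C(13) → 22
A(15) + 22 → 37
D(27) + 37 → 64
64 + E(66) → 130
The rarest symbols sit at the bottom; the longest codeword is 4 bits.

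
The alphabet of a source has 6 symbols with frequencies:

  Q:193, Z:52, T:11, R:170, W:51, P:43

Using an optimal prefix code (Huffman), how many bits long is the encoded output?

1161

Build the Huffman tree bottom-up:
merge T(11) and P(43): 54
merge W(51) and Z(52): 103
merge 54 and 103: 157
merge 157 and R(170): 327
merge Q(193) and 327: 520
Each symbol's bit-cost is frequency × depth; summing gives 1161 bits (equivalently 54 + 103 + 157 + 327 + 520).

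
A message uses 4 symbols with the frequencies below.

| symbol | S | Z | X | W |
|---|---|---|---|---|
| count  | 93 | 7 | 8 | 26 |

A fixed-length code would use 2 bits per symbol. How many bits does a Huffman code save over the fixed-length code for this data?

Fixed-length: 2 bits × 134 symbols = 268 bits.
Huffman merges:
combine Z(7), X(8) → 15
combine 15, W(26) → 41
combine 41, S(93) → 134
Huffman total = 15 + 41 + 134 = 190 bits.
Saving = 268 − 190 = 78 bits.

78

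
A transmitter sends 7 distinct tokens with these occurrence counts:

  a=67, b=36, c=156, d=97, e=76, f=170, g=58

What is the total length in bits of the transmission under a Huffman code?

1748

Build the Huffman tree bottom-up:
combine b(36), g(58) → 94
combine a(67), e(76) → 143
combine 94, d(97) → 191
combine 143, c(156) → 299
combine f(170), 191 → 361
combine 299, 361 → 660
The encoded length is the sum of every internal node's weight: 94 + 143 + 191 + 299 + 361 + 660 = 1748 bits.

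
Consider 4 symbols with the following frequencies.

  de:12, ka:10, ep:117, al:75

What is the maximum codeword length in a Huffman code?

Merge the two lowest-weight nodes at each step:
merge ka(10) and de(12): 22
merge 22 and al(75): 97
merge 97 and ep(117): 214
Maximum depth reached is 3.

3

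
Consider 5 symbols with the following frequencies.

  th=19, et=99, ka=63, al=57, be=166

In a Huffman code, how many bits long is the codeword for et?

Huffman merges, smallest pair first:
merge th(19) and al(57): 76
merge ka(63) and 76: 139
merge et(99) and 139: 238
merge be(166) and 238: 404
The subtree containing et is merged 2 times, so code length = 2.

2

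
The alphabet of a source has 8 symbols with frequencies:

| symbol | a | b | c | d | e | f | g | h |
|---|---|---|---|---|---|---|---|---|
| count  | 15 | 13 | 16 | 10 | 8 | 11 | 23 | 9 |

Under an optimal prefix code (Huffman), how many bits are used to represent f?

3

Build the tree from the bottom:
e(8) + h(9) → 17
d(10) + f(11) → 21
b(13) + a(15) → 28
c(16) + 17 → 33
21 + g(23) → 44
28 + 33 → 61
44 + 61 → 105
The subtree containing f is merged 3 times, so code length = 3.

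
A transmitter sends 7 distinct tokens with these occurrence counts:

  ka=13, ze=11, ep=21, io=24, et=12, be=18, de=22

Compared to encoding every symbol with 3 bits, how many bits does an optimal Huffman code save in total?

Fixed-length: 3 bits × 121 symbols = 363 bits.
Huffman merges:
ze(11) + et(12) → 23
ka(13) + be(18) → 31
ep(21) + de(22) → 43
23 + io(24) → 47
31 + 43 → 74
47 + 74 → 121
Huffman total = 23 + 31 + 43 + 47 + 74 + 121 = 339 bits.
Saving = 363 − 339 = 24 bits.

24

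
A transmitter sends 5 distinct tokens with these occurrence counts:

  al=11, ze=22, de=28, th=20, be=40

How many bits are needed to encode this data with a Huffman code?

Greedily combine the two least-frequent nodes:
merge al(11) and th(20): 31
merge ze(22) and de(28): 50
merge 31 and be(40): 71
merge 50 and 71: 121
The encoded length is the sum of every internal node's weight: 31 + 50 + 71 + 121 = 273 bits.

273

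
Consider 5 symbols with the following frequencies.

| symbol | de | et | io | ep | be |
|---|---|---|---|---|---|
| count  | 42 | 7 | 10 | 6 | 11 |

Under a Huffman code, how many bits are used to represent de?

Repeatedly merge the two smallest:
combine ep(6), et(7) → 13
combine io(10), be(11) → 21
combine 13, 21 → 34
combine 34, de(42) → 76
de is a child of the root — depth 1, so its codeword is a single bit.

1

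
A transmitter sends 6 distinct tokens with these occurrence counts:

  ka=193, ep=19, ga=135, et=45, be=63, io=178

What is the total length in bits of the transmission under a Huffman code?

Greedily combine the two least-frequent nodes:
ep(19) + et(45) → 64
be(63) + 64 → 127
127 + ga(135) → 262
io(178) + ka(193) → 371
262 + 371 → 633
The encoded length is the sum of every internal node's weight: 64 + 127 + 262 + 371 + 633 = 1457 bits.

1457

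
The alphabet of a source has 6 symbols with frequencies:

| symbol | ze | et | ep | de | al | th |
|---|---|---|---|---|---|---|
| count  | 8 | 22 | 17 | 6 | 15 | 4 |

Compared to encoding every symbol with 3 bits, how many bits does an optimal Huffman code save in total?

Fixed-length: 3 bits × 72 symbols = 216 bits.
Huffman merges:
combine th(4), de(6) → 10
combine ze(8), 10 → 18
combine al(15), ep(17) → 32
combine 18, et(22) → 40
combine 32, 40 → 72
Huffman total = 10 + 18 + 32 + 40 + 72 = 172 bits.
Saving = 216 − 172 = 44 bits.

44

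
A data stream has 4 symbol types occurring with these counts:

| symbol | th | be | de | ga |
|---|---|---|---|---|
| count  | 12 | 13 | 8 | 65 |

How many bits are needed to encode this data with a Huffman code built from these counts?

151

Build the Huffman tree bottom-up:
merge de(8) and th(12): 20
merge be(13) and 20: 33
merge 33 and ga(65): 98
The encoded length is the sum of every internal node's weight: 20 + 33 + 98 = 151 bits.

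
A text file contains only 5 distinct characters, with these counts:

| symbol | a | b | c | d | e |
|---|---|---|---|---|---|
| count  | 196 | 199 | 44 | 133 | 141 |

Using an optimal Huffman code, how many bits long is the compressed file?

Merge the two smallest weights repeatedly:
c(44) + d(133) → 177
e(141) + 177 → 318
a(196) + b(199) → 395
318 + 395 → 713
Each symbol's bit-cost is frequency × depth; summing gives 1603 bits (equivalently 177 + 318 + 395 + 713).

1603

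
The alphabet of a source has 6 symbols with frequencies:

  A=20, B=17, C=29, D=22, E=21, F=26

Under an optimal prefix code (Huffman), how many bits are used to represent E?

Repeatedly merge the two smallest:
merge B(17) and A(20): 37
merge E(21) and D(22): 43
merge F(26) and C(29): 55
merge 37 and 43: 80
merge 55 and 80: 135
E's leaf is at depth 3, giving a 3-bit codeword.

3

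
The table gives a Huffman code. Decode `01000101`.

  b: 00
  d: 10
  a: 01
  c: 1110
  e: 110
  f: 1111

Read left to right; each codeword is recognised as soon as it completes (prefix code):
  01→a | 00→b | 01→a | 01→a
Decoded message: abaa

abaa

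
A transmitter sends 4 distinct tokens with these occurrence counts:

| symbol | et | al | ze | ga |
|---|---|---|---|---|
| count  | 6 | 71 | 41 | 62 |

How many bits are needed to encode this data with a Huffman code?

Build the Huffman tree bottom-up:
merge et(6) and ze(41): 47
merge 47 and ga(62): 109
merge al(71) and 109: 180
Each symbol's bit-cost is frequency × depth; summing gives 336 bits (equivalently 47 + 109 + 180).

336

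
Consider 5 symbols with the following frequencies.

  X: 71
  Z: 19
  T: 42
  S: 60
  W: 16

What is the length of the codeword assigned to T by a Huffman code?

2

Build the tree from the bottom:
combine W(16), Z(19) → 35
combine 35, T(42) → 77
combine S(60), X(71) → 131
combine 77, 131 → 208
T's leaf is at depth 2, giving a 2-bit codeword.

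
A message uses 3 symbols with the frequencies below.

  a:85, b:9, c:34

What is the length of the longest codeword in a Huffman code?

2

Merge the two lowest-weight nodes at each step:
b(9) + c(34) → 43
43 + a(85) → 128
The rarest symbols sit at the bottom; the longest codeword is 2 bits.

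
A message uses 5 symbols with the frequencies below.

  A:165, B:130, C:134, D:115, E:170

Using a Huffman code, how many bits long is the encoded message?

Greedily combine the two least-frequent nodes:
merge D(115) and B(130): 245
merge C(134) and A(165): 299
merge E(170) and 245: 415
merge 299 and 415: 714
The encoded length is the sum of every internal node's weight: 245 + 299 + 415 + 714 = 1673 bits.

1673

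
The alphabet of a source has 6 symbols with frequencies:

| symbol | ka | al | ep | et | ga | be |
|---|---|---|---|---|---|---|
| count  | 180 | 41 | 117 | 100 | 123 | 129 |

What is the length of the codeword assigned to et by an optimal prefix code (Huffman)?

Build the tree from the bottom:
combine al(41), et(100) → 141
combine ep(117), ga(123) → 240
combine be(129), 141 → 270
combine ka(180), 240 → 420
combine 270, 420 → 690
The subtree containing et is merged 3 times, so code length = 3.

3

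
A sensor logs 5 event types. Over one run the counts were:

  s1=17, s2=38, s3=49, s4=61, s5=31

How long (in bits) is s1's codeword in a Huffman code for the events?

3

Huffman merges, smallest pair first:
merge s1(17) and s5(31): 48
merge s2(38) and 48: 86
merge s3(49) and s4(61): 110
merge 86 and 110: 196
The subtree containing s1 is merged 3 times, so code length = 3.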